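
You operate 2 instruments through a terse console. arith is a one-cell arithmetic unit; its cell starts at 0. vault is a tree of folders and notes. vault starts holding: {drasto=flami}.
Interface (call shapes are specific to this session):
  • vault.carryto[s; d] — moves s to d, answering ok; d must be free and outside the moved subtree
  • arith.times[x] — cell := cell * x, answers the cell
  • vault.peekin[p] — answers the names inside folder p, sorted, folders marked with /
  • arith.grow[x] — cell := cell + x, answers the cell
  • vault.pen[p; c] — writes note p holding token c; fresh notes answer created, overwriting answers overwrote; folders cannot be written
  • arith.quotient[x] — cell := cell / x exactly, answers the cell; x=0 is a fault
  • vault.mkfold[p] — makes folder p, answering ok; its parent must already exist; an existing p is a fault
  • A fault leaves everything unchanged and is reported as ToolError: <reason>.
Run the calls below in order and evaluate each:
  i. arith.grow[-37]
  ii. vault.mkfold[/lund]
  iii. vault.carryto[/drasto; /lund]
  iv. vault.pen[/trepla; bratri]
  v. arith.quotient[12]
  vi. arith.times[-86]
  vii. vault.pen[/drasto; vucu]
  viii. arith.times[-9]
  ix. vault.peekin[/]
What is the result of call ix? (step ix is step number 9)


CALL arith.grow[x='-37']
RET  -37
CALL vault.mkfold[p='/lund']
RET  ok
CALL vault.carryto[s='/drasto'; d='/lund']
RET  ToolError: exists
CALL vault.pen[p='/trepla'; c='bratri']
RET  created
CALL arith.quotient[x='12']
RET  -37/12
CALL arith.times[x='-86']
RET  1591/6
CALL vault.pen[p='/drasto'; c='vucu']
RET  overwrote
CALL arith.times[x='-9']
RET  -4773/2
CALL vault.peekin[p='/']
RET  [drasto, lund/, trepla]

Answer: [drasto, lund/, trepla]


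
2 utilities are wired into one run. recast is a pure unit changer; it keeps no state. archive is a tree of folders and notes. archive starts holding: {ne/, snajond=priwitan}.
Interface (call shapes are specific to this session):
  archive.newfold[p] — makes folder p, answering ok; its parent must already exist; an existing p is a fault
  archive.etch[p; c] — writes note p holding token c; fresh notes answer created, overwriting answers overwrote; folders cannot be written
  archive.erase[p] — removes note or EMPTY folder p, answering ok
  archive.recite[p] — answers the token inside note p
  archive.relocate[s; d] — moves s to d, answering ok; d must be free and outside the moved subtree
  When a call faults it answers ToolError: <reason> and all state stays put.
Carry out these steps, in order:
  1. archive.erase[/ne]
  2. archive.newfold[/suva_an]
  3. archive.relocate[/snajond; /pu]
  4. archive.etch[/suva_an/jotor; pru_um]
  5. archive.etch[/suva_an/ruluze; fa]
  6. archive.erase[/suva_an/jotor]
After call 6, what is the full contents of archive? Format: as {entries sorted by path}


Answer: {pu=priwitan, suva_an/, suva_an/ruluze=fa}

Derivation:
I invoke erase with p→/ne, → ok.
Using newfold with p→/suva_an, and get ok.
I use relocate with s→/snajond, d→/pu, → ok.
Calling etch with p→/suva_an/jotor, c→pru_um, and observe created.
Then etch with p→/suva_an/ruluze, c→fa, giving created.
I use erase with p→/suva_an/jotor, — result: ok.


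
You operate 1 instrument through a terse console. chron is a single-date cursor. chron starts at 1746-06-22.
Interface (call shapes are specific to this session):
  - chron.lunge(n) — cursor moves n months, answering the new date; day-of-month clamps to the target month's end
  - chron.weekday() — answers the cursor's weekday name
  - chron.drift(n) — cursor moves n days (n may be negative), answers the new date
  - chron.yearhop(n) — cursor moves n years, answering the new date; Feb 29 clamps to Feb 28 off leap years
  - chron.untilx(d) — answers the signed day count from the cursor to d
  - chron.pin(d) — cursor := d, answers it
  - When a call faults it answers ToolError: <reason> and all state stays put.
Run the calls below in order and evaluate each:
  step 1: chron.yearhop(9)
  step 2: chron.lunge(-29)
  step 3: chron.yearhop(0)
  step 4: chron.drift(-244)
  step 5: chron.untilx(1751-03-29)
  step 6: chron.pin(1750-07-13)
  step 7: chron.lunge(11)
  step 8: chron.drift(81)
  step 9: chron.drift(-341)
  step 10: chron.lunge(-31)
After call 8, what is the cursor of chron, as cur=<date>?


Answer: cur=1751-09-02

Derivation:
Do: chron.yearhop[n: 9]
See: 1755-06-22
Do: chron.lunge[n: -29]
See: 1753-01-22
Do: chron.yearhop[n: 0]
See: 1753-01-22
Do: chron.drift[n: -244]
See: 1752-05-23
Do: chron.untilx[d: 1751-03-29]
See: -421
Do: chron.pin[d: 1750-07-13]
See: 1750-07-13
Do: chron.lunge[n: 11]
See: 1751-06-13
Do: chron.drift[n: 81]
See: 1751-09-02
Do: chron.drift[n: -341]
See: 1750-09-26
Do: chron.lunge[n: -31]
See: 1748-02-26


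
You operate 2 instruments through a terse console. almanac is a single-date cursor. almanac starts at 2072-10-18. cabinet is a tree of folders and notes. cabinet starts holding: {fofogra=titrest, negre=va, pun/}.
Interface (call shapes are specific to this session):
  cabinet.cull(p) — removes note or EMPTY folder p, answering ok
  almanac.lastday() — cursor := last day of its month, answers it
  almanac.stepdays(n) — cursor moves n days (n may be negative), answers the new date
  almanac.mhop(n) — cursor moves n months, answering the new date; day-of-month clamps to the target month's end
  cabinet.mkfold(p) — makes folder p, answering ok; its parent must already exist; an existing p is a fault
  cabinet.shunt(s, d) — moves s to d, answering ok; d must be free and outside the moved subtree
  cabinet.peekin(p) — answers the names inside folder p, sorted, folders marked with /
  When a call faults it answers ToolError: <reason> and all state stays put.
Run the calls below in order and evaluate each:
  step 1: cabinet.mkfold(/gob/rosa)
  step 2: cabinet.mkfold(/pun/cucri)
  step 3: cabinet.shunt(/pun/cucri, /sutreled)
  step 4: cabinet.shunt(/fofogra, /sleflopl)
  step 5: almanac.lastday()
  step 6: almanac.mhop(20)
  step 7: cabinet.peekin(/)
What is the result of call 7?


Answer: [negre, pun/, sleflopl, sutreled/]

Derivation:
-> mkfold(p='/gob/rosa')
<- ToolError: no parent
-> mkfold(p='/pun/cucri')
<- ok
-> shunt(s='/pun/cucri', d='/sutreled')
<- ok
-> shunt(s='/fofogra', d='/sleflopl')
<- ok
-> lastday()
<- 2072-10-31
-> mhop(n='20')
<- 2074-06-30
-> peekin(p='/')
<- [negre, pun/, sleflopl, sutreled/]


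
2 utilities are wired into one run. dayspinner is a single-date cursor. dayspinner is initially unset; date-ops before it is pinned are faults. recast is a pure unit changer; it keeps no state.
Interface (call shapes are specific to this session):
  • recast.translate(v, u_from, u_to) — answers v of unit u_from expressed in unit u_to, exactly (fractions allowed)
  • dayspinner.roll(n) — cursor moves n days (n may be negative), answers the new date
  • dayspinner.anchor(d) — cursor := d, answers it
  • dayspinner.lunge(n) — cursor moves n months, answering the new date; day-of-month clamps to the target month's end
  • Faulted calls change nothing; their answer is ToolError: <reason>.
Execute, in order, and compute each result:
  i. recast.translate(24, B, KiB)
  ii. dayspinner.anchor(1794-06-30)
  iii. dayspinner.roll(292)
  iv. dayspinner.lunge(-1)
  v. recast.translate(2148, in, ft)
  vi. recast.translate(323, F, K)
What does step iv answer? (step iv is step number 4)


Answer: 1795-03-18

Derivation:
>> recast.translate(24, B, KiB)
<< 3/128
>> dayspinner.anchor(1794-06-30)
<< 1794-06-30
>> dayspinner.roll(292)
<< 1795-04-18
>> dayspinner.lunge(-1)
<< 1795-03-18
>> recast.translate(2148, in, ft)
<< 179
>> recast.translate(323, F, K)
<< 26089/60


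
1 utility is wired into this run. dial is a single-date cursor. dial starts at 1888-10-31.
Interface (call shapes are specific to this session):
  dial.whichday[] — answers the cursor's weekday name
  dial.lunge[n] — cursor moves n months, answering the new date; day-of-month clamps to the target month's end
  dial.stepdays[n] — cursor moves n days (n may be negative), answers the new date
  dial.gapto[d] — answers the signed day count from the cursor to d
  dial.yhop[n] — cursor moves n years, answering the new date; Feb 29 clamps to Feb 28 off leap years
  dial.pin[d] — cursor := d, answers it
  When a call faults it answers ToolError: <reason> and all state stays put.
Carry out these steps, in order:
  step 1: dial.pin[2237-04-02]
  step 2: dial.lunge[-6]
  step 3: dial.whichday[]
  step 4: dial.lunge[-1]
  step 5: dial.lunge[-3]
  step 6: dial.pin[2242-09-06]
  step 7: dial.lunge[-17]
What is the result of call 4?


Answer: 2236-09-02

Derivation:
Using dial.pin using d='2237-04-02', and get 2237-04-02.
I call dial.lunge using n='-6', giving 2236-10-02.
I invoke dial.whichday(), and see Sunday.
I run dial.lunge using n='-1', and see 2236-09-02.
Next I call dial.lunge using n='-3', — result: 2236-06-02.
Using dial.pin using d='2242-09-06', and see 2242-09-06.
Invoking dial.lunge using n='-17', which returns 2241-04-06.


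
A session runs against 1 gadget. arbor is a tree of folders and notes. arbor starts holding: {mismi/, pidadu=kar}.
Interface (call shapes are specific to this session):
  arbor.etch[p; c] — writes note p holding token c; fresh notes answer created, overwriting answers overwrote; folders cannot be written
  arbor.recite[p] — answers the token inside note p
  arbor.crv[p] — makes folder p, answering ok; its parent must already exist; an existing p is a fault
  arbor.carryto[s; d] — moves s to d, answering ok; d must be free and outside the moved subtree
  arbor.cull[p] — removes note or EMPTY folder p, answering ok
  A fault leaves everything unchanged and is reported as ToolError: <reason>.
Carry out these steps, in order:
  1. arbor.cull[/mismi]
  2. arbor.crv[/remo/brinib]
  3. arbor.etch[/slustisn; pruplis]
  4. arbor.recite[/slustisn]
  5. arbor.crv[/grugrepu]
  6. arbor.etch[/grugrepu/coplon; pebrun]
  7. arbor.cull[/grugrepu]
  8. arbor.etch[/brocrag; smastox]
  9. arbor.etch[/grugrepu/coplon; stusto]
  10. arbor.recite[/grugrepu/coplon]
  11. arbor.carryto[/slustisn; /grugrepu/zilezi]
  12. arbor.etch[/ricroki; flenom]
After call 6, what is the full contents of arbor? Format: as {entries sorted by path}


Answer: {grugrepu/, grugrepu/coplon=pebrun, pidadu=kar, slustisn=pruplis}

Derivation:
-> cull(p: /mismi)
<- ok
-> crv(p: /remo/brinib)
<- ToolError: no parent
-> etch(p: /slustisn, c: pruplis)
<- created
-> recite(p: /slustisn)
<- pruplis
-> crv(p: /grugrepu)
<- ok
-> etch(p: /grugrepu/coplon, c: pebrun)
<- created
-> cull(p: /grugrepu)
<- ToolError: not empty
-> etch(p: /brocrag, c: smastox)
<- created
-> etch(p: /grugrepu/coplon, c: stusto)
<- overwrote
-> recite(p: /grugrepu/coplon)
<- stusto
-> carryto(s: /slustisn, d: /grugrepu/zilezi)
<- ok
-> etch(p: /ricroki, c: flenom)
<- created


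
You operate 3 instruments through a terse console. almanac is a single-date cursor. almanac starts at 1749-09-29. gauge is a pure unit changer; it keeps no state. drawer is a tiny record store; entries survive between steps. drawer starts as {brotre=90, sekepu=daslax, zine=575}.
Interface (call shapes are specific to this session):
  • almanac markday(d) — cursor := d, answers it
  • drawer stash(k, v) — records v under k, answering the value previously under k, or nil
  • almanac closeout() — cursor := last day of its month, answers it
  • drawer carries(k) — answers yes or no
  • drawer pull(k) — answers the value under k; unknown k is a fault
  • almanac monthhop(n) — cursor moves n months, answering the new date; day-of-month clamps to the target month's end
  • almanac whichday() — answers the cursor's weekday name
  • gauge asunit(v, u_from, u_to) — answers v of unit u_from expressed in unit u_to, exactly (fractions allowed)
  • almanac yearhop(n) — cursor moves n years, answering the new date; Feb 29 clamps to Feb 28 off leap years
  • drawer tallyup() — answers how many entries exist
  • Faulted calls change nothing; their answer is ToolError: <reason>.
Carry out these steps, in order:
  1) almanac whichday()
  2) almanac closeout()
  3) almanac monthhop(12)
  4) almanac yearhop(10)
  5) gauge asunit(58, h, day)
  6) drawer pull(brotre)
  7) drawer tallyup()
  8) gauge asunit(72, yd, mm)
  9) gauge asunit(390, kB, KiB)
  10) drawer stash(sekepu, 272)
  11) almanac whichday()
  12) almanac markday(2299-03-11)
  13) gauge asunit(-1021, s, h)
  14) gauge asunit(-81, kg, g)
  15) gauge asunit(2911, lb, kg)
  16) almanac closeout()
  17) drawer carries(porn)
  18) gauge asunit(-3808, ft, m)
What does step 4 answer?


~$ almanac whichday
  Monday
~$ almanac closeout
  1749-09-30
~$ almanac monthhop n: 12
  1750-09-30
~$ almanac yearhop n: 10
  1760-09-30
~$ gauge asunit v: 58 u_from: h u_to: day
  29/12
~$ drawer pull k: brotre
  90
~$ drawer tallyup
  3
~$ gauge asunit v: 72 u_from: yd u_to: mm
  329184/5
~$ gauge asunit v: 390 u_from: kB u_to: KiB
  24375/64
~$ drawer stash k: sekepu v: 272
  daslax
~$ almanac whichday
  Tuesday
~$ almanac markday d: 2299-03-11
  2299-03-11
~$ gauge asunit v: -1021 u_from: s u_to: h
  -1021/3600
~$ gauge asunit v: -81 u_from: kg u_to: g
  -81000
~$ gauge asunit v: 2911 u_from: lb u_to: kg
  132040738907/100000000
~$ almanac closeout
  2299-03-31
~$ drawer carries k: porn
  no
~$ gauge asunit v: -3808 u_from: ft u_to: m
  -725424/625

Answer: 1760-09-30


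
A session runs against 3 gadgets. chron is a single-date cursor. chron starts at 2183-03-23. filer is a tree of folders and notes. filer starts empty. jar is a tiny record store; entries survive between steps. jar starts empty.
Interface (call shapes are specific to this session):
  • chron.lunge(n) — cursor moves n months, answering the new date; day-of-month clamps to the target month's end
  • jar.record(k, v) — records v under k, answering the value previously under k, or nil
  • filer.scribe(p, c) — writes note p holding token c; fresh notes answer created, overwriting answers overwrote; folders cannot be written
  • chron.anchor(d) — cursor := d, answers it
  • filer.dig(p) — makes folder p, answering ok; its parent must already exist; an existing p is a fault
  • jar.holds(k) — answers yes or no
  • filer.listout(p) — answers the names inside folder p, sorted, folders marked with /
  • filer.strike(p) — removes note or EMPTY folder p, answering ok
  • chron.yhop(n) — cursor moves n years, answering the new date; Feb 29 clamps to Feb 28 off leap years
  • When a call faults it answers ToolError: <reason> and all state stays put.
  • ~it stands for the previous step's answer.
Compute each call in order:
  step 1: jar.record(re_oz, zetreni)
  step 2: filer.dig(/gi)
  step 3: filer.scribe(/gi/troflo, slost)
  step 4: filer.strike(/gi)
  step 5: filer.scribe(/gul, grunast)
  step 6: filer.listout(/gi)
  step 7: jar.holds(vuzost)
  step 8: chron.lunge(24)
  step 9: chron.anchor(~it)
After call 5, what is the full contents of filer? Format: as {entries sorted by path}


~$ record k→re_oz v→zetreni
  nil
~$ dig p→/gi
  ok
~$ scribe p→/gi/troflo c→slost
  created
~$ strike p→/gi
  ToolError: not empty
~$ scribe p→/gul c→grunast
  created
~$ listout p→/gi
  [troflo]
~$ holds k→vuzost
  no
~$ lunge n→24
  2185-03-23
~$ anchor d→~it
  2185-03-23

Answer: {gi/, gi/troflo=slost, gul=grunast}


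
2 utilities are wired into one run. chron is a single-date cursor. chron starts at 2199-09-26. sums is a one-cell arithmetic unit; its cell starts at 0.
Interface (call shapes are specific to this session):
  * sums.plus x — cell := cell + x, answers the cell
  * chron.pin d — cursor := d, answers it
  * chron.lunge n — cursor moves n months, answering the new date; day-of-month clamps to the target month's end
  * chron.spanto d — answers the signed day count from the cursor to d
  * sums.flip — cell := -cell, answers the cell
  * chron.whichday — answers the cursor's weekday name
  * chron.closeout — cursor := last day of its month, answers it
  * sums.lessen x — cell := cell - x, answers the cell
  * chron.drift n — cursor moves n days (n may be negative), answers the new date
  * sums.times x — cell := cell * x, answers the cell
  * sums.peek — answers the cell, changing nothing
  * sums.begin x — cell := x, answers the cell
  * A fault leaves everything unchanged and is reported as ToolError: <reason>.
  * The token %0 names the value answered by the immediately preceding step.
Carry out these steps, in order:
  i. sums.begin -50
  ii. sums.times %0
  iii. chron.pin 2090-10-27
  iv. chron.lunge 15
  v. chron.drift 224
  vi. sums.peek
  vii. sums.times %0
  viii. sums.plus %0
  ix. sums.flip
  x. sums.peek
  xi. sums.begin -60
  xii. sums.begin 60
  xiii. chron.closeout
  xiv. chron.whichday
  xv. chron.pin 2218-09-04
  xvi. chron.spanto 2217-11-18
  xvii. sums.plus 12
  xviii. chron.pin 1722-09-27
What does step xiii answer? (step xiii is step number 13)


Answer: 2092-09-30

Derivation:
==> begin(x→-50)
<== -50
==> times(x→%0)
<== 2500
==> pin(d→2090-10-27)
<== 2090-10-27
==> lunge(n→15)
<== 2092-01-27
==> drift(n→224)
<== 2092-09-07
==> peek()
<== 2500
==> times(x→%0)
<== 6250000
==> plus(x→%0)
<== 12500000
==> flip()
<== -12500000
==> peek()
<== -12500000
==> begin(x→-60)
<== -60
==> begin(x→60)
<== 60
==> closeout()
<== 2092-09-30
==> whichday()
<== Tuesday
==> pin(d→2218-09-04)
<== 2218-09-04
==> spanto(d→2217-11-18)
<== -290
==> plus(x→12)
<== 72
==> pin(d→1722-09-27)
<== 1722-09-27


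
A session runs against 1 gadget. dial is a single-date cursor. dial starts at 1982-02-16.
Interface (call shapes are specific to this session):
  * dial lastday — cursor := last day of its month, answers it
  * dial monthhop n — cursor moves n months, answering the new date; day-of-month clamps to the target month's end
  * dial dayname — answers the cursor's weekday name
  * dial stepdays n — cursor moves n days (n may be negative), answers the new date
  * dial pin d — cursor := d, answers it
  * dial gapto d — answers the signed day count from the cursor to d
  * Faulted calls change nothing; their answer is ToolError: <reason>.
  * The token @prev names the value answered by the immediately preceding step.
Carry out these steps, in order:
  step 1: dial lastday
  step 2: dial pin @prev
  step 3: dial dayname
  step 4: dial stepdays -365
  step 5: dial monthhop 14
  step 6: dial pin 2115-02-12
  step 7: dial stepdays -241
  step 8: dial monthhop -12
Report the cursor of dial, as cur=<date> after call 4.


Step: dial lastday[]
Result: 1982-02-28
Step: dial pin[d=@prev]
Result: 1982-02-28
Step: dial dayname[]
Result: Sunday
Step: dial stepdays[n=-365]
Result: 1981-02-28
Step: dial monthhop[n=14]
Result: 1982-04-28
Step: dial pin[d=2115-02-12]
Result: 2115-02-12
Step: dial stepdays[n=-241]
Result: 2114-06-16
Step: dial monthhop[n=-12]
Result: 2113-06-16

Answer: cur=1981-02-28


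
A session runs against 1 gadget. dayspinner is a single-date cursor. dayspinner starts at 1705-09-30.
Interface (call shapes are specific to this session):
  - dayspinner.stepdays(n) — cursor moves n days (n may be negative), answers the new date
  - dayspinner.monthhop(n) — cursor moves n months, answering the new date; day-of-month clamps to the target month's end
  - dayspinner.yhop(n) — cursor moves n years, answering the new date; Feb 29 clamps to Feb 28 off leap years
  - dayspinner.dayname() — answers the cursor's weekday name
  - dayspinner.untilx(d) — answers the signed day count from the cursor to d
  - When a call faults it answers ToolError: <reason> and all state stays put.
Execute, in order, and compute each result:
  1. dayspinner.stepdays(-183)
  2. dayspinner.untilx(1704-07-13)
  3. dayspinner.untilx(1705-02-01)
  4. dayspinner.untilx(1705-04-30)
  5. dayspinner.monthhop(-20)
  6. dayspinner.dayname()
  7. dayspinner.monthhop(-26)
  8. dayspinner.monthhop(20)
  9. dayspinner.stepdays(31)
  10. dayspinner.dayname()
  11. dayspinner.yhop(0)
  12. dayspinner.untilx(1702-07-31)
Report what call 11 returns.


~$ stepdays n='-183'
  1705-03-31
~$ untilx d='1704-07-13'
  -261
~$ untilx d='1705-02-01'
  -58
~$ untilx d='1705-04-30'
  30
~$ monthhop n='-20'
  1703-07-31
~$ dayname
  Tuesday
~$ monthhop n='-26'
  1701-05-31
~$ monthhop n='20'
  1703-01-31
~$ stepdays n='31'
  1703-03-03
~$ dayname
  Saturday
~$ yhop n='0'
  1703-03-03
~$ untilx d='1702-07-31'
  -215

Answer: 1703-03-03


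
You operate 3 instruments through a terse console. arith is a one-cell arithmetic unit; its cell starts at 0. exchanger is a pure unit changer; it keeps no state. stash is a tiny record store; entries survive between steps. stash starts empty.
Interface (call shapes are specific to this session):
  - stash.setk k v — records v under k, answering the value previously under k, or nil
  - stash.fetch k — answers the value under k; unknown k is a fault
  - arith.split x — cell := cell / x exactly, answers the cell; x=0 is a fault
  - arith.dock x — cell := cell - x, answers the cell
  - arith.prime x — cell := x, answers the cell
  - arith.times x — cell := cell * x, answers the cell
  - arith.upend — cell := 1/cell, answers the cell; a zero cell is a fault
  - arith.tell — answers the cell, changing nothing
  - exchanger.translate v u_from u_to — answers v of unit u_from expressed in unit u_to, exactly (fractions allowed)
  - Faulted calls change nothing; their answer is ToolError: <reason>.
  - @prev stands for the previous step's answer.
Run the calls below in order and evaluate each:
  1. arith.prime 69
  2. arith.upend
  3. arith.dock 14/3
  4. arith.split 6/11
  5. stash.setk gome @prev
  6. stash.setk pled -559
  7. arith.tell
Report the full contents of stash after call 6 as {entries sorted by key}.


==> prime(69)
<== 69
==> upend()
<== 1/69
==> dock(14/3)
<== -107/23
==> split(6/11)
<== -1177/138
==> setk(gome, @prev)
<== nil
==> setk(pled, -559)
<== nil
==> tell()
<== -1177/138

Answer: {gome=-1177/138, pled=-559}


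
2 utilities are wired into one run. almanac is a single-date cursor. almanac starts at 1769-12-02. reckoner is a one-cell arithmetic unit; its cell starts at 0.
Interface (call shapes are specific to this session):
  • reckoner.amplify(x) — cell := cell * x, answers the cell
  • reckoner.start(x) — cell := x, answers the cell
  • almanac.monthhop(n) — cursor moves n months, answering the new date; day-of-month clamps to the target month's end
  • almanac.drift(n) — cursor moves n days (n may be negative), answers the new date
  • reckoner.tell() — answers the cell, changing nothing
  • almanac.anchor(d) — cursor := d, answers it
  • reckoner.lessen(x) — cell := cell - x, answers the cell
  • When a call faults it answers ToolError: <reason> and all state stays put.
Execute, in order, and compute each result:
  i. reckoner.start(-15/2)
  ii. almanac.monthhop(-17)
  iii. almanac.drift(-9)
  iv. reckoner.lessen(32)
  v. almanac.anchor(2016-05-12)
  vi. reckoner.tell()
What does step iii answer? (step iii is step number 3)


-> reckoner.start(-15/2)
<- -15/2
-> almanac.monthhop(-17)
<- 1768-07-02
-> almanac.drift(-9)
<- 1768-06-23
-> reckoner.lessen(32)
<- -79/2
-> almanac.anchor(2016-05-12)
<- 2016-05-12
-> reckoner.tell()
<- -79/2

Answer: 1768-06-23


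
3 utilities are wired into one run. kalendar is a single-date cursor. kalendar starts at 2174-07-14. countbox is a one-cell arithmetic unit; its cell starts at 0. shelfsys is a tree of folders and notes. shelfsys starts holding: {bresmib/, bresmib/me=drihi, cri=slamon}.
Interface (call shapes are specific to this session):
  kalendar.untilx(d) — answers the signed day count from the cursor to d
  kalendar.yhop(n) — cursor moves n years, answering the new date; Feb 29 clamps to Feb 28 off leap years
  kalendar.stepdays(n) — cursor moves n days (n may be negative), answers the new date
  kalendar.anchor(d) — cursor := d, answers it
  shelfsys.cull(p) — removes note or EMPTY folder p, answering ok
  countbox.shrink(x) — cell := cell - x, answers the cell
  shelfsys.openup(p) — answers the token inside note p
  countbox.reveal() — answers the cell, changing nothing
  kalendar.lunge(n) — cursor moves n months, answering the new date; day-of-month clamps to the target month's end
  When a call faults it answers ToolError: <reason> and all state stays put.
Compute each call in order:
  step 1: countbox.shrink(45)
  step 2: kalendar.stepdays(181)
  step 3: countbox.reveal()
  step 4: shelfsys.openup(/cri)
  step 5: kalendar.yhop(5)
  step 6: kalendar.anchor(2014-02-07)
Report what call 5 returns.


Answer: 2180-01-11

Derivation:
I invoke countbox.shrink(x=45), and observe -45.
I run kalendar.stepdays(n=181), — result: 2175-01-11.
I try countbox.reveal, yielding -45.
Now I run shelfsys.openup(p=/cri), and get slamon.
I invoke kalendar.yhop(n=5): 2180-01-11.
Calling kalendar.anchor(d=2014-02-07), → 2014-02-07.


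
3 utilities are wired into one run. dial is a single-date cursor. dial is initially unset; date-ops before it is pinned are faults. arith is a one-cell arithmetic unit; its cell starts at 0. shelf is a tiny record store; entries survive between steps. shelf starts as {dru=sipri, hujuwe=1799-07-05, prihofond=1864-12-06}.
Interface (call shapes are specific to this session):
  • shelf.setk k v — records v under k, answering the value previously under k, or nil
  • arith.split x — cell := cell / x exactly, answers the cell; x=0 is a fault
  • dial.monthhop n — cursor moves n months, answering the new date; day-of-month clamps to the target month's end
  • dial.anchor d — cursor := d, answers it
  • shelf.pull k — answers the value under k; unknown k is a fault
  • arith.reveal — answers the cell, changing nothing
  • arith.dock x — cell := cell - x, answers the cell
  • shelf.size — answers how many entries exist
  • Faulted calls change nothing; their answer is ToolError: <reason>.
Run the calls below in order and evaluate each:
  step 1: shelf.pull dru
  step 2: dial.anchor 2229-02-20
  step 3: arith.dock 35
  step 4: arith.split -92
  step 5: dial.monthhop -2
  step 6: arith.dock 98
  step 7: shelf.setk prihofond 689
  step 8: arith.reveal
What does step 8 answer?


% shelf.pull(k='dru') ~> sipri
% dial.anchor(d='2229-02-20') ~> 2229-02-20
% arith.dock(x='35') ~> -35
% arith.split(x='-92') ~> 35/92
% dial.monthhop(n='-2') ~> 2228-12-20
% arith.dock(x='98') ~> -8981/92
% shelf.setk(k='prihofond', v='689') ~> 1864-12-06
% arith.reveal() ~> -8981/92

Answer: -8981/92


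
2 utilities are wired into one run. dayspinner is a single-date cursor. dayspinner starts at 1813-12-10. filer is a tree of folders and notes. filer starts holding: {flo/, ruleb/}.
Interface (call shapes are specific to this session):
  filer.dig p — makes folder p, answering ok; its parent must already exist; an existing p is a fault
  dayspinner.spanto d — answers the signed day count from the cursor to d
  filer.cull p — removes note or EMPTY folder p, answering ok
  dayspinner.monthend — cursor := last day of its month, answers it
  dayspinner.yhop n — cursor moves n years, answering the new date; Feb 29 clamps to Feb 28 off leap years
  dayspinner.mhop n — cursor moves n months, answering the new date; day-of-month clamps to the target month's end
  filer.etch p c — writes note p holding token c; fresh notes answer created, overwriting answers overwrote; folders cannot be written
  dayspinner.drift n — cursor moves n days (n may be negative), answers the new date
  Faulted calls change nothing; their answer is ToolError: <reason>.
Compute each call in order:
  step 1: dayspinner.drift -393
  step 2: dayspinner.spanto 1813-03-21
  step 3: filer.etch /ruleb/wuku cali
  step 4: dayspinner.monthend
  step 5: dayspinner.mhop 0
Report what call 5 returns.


I run dayspinner.drift using n='-393', giving 1812-11-12.
Next I call dayspinner.spanto using d='1813-03-21': 129.
Then filer.etch using p='/ruleb/wuku', c='cali', → created.
I call dayspinner.monthend, — result: 1812-11-30.
I call dayspinner.mhop using n='0', — result: 1812-11-30.

Answer: 1812-11-30


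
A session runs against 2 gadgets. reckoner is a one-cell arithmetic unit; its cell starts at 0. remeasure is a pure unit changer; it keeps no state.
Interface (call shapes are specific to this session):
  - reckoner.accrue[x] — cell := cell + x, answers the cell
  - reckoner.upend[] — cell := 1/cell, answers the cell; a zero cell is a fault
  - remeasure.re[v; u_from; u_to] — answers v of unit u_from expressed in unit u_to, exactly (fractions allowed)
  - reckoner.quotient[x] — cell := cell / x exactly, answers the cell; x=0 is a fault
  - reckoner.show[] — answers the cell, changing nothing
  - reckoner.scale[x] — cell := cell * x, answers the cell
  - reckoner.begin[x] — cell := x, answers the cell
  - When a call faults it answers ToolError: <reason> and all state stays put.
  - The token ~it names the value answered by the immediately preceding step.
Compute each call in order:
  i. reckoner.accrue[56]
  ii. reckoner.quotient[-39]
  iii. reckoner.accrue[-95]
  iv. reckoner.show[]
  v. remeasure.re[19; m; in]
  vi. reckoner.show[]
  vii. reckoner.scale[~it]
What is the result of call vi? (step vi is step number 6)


Answer: -3761/39

Derivation:
Step: reckoner.accrue[x='56']
Result: 56
Step: reckoner.quotient[x='-39']
Result: -56/39
Step: reckoner.accrue[x='-95']
Result: -3761/39
Step: reckoner.show[]
Result: -3761/39
Step: remeasure.re[v='19'; u_from='m'; u_to='in']
Result: 95000/127
Step: reckoner.show[]
Result: -3761/39
Step: reckoner.scale[x='~it']
Result: 14145121/1521


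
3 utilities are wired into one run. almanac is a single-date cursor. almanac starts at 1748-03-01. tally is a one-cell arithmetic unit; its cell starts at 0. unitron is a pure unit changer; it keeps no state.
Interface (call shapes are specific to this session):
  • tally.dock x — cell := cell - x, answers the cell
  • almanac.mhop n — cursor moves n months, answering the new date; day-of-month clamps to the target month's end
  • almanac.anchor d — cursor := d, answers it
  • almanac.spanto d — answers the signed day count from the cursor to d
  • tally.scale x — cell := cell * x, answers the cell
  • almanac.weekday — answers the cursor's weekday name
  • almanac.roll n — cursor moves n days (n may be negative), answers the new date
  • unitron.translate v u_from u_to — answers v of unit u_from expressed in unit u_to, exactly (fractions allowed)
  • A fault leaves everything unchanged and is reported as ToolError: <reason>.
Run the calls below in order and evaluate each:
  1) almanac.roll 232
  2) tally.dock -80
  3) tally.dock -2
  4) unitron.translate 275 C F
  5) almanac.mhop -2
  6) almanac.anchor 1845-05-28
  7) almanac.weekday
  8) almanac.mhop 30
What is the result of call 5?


% roll n→232
  1748-10-19
% dock x→-80
  80
% dock x→-2
  82
% translate v→275 u_from→C u_to→F
  527
% mhop n→-2
  1748-08-19
% anchor d→1845-05-28
  1845-05-28
% weekday
  Wednesday
% mhop n→30
  1847-11-28

Answer: 1748-08-19


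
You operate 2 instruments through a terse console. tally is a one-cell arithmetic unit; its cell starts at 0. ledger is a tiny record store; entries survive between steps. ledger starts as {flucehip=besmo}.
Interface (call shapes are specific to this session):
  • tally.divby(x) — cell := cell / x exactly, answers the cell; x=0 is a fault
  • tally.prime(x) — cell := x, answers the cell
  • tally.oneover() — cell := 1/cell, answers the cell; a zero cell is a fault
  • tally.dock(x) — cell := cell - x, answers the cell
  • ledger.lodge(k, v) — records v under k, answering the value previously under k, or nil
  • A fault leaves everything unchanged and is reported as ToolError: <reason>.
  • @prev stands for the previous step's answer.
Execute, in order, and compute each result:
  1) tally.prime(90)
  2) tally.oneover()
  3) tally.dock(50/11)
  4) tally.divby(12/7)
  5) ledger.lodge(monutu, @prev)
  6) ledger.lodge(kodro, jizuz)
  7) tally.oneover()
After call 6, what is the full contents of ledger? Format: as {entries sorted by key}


·→ tally.prime(x→90)
·← 90
·→ tally.oneover()
·← 1/90
·→ tally.dock(x→50/11)
·← -4489/990
·→ tally.divby(x→12/7)
·← -31423/11880
·→ ledger.lodge(k→monutu, v→@prev)
·← nil
·→ ledger.lodge(k→kodro, v→jizuz)
·← nil
·→ tally.oneover()
·← -11880/31423

Answer: {flucehip=besmo, kodro=jizuz, monutu=-31423/11880}


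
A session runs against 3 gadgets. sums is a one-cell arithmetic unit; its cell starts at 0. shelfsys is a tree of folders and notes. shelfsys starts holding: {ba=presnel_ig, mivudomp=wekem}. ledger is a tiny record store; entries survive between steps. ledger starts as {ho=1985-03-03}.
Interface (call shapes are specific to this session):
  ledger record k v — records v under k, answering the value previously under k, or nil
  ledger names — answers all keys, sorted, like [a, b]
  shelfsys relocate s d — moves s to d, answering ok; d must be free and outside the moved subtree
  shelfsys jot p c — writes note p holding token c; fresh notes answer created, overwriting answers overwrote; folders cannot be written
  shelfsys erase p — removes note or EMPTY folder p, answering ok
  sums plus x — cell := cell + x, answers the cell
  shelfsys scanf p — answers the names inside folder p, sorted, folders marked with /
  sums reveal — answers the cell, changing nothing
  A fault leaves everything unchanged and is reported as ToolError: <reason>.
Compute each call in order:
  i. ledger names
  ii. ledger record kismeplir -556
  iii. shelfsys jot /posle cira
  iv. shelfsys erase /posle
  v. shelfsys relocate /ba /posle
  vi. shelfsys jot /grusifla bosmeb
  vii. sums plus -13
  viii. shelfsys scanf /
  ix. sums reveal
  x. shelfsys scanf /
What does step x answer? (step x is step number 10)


Answer: [grusifla, mivudomp, posle]

Derivation:
% ledger names() -> [ho]
% ledger record(kismeplir, -556) -> nil
% shelfsys jot(/posle, cira) -> created
% shelfsys erase(/posle) -> ok
% shelfsys relocate(/ba, /posle) -> ok
% shelfsys jot(/grusifla, bosmeb) -> created
% sums plus(-13) -> -13
% shelfsys scanf(/) -> [grusifla, mivudomp, posle]
% sums reveal() -> -13
% shelfsys scanf(/) -> [grusifla, mivudomp, posle]


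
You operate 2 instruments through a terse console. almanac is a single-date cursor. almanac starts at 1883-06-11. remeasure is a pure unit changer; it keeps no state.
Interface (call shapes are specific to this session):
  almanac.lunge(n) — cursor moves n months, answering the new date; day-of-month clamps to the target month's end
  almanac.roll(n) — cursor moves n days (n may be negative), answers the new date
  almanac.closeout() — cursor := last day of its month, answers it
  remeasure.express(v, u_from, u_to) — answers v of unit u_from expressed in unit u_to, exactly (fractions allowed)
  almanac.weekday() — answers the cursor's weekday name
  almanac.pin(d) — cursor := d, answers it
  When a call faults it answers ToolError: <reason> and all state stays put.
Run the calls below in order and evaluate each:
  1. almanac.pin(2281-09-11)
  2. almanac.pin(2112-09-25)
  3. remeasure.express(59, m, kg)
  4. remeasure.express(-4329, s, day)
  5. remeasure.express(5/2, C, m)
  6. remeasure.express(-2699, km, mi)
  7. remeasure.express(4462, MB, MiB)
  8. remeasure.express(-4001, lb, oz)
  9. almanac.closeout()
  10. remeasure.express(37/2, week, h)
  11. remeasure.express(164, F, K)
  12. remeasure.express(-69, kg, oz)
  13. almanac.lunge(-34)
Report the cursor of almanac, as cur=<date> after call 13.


Do: pin[d→2281-09-11]
See: 2281-09-11
Do: pin[d→2112-09-25]
See: 2112-09-25
Do: express[v→59; u_from→m; u_to→kg]
See: ToolError: incompatible units
Do: express[v→-4329; u_from→s; u_to→day]
See: -481/9600
Do: express[v→5/2; u_from→C; u_to→m]
See: ToolError: incompatible units
Do: express[v→-2699; u_from→km; u_to→mi]
See: -42171875/25146
Do: express[v→4462; u_from→MB; u_to→MiB]
See: 34859375/8192
Do: express[v→-4001; u_from→lb; u_to→oz]
See: -64016
Do: closeout[]
See: 2112-09-30
Do: express[v→37/2; u_from→week; u_to→h]
See: 3108
Do: express[v→164; u_from→F; u_to→K]
See: 20789/60
Do: express[v→-69; u_from→kg; u_to→oz]
See: -110400000000/45359237
Do: lunge[n→-34]
See: 2109-11-30

Answer: cur=2109-11-30


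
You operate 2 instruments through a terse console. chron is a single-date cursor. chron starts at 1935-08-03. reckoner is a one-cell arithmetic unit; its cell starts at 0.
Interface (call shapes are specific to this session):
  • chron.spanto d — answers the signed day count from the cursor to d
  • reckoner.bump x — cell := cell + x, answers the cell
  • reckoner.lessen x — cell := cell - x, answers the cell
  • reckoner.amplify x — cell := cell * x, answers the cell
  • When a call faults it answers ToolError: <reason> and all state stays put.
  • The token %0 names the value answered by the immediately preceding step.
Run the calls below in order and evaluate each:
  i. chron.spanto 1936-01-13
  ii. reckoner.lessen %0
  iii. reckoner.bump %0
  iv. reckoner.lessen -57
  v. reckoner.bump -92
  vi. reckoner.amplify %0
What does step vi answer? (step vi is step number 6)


Act: spanto[1936-01-13]
Obs: 163
Act: lessen[%0]
Obs: -163
Act: bump[%0]
Obs: -326
Act: lessen[-57]
Obs: -269
Act: bump[-92]
Obs: -361
Act: amplify[%0]
Obs: 130321

Answer: 130321


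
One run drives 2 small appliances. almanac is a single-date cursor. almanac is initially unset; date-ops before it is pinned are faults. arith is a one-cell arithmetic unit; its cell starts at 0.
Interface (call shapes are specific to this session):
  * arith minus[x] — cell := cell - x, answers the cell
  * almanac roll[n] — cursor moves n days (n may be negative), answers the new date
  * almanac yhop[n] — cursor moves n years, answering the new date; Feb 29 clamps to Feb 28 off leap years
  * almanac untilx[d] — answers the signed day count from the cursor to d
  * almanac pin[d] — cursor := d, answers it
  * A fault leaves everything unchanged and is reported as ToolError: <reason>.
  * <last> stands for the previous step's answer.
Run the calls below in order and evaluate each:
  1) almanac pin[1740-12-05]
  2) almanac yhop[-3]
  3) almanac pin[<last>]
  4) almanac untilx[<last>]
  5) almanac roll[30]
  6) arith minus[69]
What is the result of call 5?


CALL almanac pin[1740-12-05]
RET  1740-12-05
CALL almanac yhop[-3]
RET  1737-12-05
CALL almanac pin[<last>]
RET  1737-12-05
CALL almanac untilx[<last>]
RET  0
CALL almanac roll[30]
RET  1738-01-04
CALL arith minus[69]
RET  -69

Answer: 1738-01-04


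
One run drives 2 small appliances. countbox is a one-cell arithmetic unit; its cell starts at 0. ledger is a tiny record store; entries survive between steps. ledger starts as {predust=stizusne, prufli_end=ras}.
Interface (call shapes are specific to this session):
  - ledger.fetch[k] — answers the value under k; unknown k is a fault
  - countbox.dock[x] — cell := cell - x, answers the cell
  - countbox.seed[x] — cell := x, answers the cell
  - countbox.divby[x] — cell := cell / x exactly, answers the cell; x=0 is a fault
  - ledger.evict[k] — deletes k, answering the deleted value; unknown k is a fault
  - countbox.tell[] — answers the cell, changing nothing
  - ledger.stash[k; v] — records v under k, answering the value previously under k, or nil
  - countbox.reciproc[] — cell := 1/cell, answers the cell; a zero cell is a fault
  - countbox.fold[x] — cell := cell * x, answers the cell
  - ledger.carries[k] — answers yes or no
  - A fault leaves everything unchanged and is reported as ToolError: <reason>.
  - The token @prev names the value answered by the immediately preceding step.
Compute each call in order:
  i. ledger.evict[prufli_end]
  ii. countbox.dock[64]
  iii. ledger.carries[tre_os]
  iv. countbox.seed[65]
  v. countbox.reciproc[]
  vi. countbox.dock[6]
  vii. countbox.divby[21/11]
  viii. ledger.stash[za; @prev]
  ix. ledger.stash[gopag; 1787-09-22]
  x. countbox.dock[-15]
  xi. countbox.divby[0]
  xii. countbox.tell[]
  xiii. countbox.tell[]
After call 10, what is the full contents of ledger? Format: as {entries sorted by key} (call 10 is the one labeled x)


Answer: {gopag=1787-09-22, predust=stizusne, za=-4279/1365}

Derivation:
>> ledger.evict(k: prufli_end)
<< ras
>> countbox.dock(x: 64)
<< -64
>> ledger.carries(k: tre_os)
<< no
>> countbox.seed(x: 65)
<< 65
>> countbox.reciproc()
<< 1/65
>> countbox.dock(x: 6)
<< -389/65
>> countbox.divby(x: 21/11)
<< -4279/1365
>> ledger.stash(k: za, v: @prev)
<< nil
>> ledger.stash(k: gopag, v: 1787-09-22)
<< nil
>> countbox.dock(x: -15)
<< 16196/1365
>> countbox.divby(x: 0)
<< ToolError: division by zero
>> countbox.tell()
<< 16196/1365
>> countbox.tell()
<< 16196/1365
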